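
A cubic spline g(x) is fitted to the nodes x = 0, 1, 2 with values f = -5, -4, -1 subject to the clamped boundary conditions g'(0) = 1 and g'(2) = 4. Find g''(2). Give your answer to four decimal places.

With σ_i denoting the second derivative at x_i, h_i = 1, 1, and Δ_i = (y_(i+1) − y_i)/h_i = 1, 3:
  1·σ_0 + 4·σ_1 + 1·σ_2 = 6(Δ_1 - Δ_0) = 12
Clamped end conditions give two more equations: 2h_0·σ_0 + h_0·σ_1 = 6(Δ_0 - g'(0)) = 0 and h_1·σ_1 + 2h_1·σ_2 = 6(g'(2) - Δ_1) = 6.
Forward elimination and back-substitution give σ_0 = -3/2, σ_1 = 3, σ_2 = 3/2.

1.5000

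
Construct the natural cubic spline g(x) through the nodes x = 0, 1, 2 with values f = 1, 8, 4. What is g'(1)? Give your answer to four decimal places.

1.5000

With M_i denoting the second derivative at x_i, h_i = 1, 1, and Δ_i = (y_(i+1) − y_i)/h_i = 7, -4:
  1·M_0 + 4·M_1 + 1·M_2 = 6(Δ_1 - Δ_0) = -66
Natural end conditions: M_0 = M_2 = 0.
Forward elimination and back-substitution give M_0 = 0, M_1 = -33/2, M_2 = 0.
On [1, 2], g'(x) = b_1 + 2c_1·(x - 1) + 3d_1·(x - 1)² with b_1 = Δ_1 - h_1(2M_1 + M_2)/6 = 3/2, c_1 = M_1/2 = -33/4, d_1 = (M_2 - M_1)/(6h_1) = 11/4. So g'(1) = 3/2.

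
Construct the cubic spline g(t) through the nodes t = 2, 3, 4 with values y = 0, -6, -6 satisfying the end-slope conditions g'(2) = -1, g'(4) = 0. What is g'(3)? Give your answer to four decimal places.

With m_i denoting the second derivative at x_i, h_i = 1, 1, and Δ_i = (y_(i+1) − y_i)/h_i = -6, 0:
  1·m_0 + 4·m_1 + 1·m_2 = 6(Δ_1 - Δ_0) = 36
Clamped end conditions give two more equations: 2h_0·m_0 + h_0·m_1 = 6(Δ_0 - g'(2)) = -30 and h_1·m_1 + 2h_1·m_2 = 6(g'(4) - Δ_1) = 0.
Hence m_0 = -47/2, m_1 = 17, m_2 = -17/2.
On [3, 4], g'(t) = b_1 + 2c_1·(t - 3) + 3d_1·(t - 3)² with b_1 = Δ_1 - h_1(2m_1 + m_2)/6 = -17/4, c_1 = m_1/2 = 17/2, d_1 = (m_2 - m_1)/(6h_1) = -17/4. So g'(3) = -17/4.

-4.2500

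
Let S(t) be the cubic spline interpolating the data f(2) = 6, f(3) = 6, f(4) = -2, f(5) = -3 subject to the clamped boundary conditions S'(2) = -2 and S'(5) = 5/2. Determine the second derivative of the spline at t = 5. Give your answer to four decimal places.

Let M_i = S''(x_i). Step sizes h_i = 1, 1, 1; slopes of the chords Δ_i = (y_(i+1) - y_i)/h_i = 0, -8, -1.
  1·M_0 + 4·M_1 + 1·M_2 = 6(Δ_1 - Δ_0) = -48
  1·M_1 + 4·M_2 + 1·M_3 = 6(Δ_2 - Δ_1) = 42
Clamped end conditions give two more equations: 2h_0·M_0 + h_0·M_1 = 6(Δ_0 - S'(2)) = 12 and h_2·M_2 + 2h_2·M_3 = 6(S'(5) - Δ_2) = 21.
Solving the tridiagonal system: M_0 = 79/5, M_1 = -98/5, M_2 = 73/5, M_3 = 16/5.

3.2000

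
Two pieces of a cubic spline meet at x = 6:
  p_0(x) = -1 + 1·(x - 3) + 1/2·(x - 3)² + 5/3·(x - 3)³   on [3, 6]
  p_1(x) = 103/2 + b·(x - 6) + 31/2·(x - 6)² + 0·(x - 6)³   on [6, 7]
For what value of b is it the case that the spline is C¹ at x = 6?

49

p_0'(x) = 1 + 1·(x - 3) + 5·(x - 3)², so p_0'(6) = 49. On the right, p_1'(6) = b, so b = 49.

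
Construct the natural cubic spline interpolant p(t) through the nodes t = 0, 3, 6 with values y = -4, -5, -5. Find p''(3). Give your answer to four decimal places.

Write m_i for p''(x_i). With h_i = 3, 3 and divided differences Δ_i = -1/3, 0, the continuity of p' gives the tridiagonal system
  3·m_0 + 12·m_1 + 3·m_2 = 6(Δ_1 - Δ_0) = 2
Natural end conditions: m_0 = m_2 = 0.
Forward elimination and back-substitution give m_0 = 0, m_1 = 1/6, m_2 = 0.

0.1667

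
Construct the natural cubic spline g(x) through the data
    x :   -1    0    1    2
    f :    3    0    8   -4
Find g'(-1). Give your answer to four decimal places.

-7.2667

Write σ_i for g''(x_i). With h_i = 1, 1, 1 and divided differences Δ_i = -3, 8, -12, the continuity of g' gives the tridiagonal system
  1·σ_0 + 4·σ_1 + 1·σ_2 = 6(Δ_1 - Δ_0) = 66
  1·σ_1 + 4·σ_2 + 1·σ_3 = 6(Δ_2 - Δ_1) = -120
Natural end conditions: σ_0 = σ_3 = 0.
Solving the tridiagonal system: σ_0 = 0, σ_1 = 128/5, σ_2 = -182/5, σ_3 = 0.
On [-1, 0], g'(x) = b_0 + 2c_0·(x + 1) + 3d_0·(x + 1)² with b_0 = Δ_0 - h_0(2σ_0 + σ_1)/6 = -109/15, c_0 = σ_0/2 = 0, d_0 = (σ_1 - σ_0)/(6h_0) = 64/15. So g'(-1) = -109/15.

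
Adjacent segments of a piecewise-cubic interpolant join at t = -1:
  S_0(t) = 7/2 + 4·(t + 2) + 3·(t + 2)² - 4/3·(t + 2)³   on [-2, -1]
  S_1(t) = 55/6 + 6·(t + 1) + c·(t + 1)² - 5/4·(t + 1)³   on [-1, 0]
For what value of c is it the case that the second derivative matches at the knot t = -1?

S_0''(t) = 6 - 8·(t + 2), so S_0''(-1) = -2. On the right, S_1''(-1) = 2c, so c = -1.

-1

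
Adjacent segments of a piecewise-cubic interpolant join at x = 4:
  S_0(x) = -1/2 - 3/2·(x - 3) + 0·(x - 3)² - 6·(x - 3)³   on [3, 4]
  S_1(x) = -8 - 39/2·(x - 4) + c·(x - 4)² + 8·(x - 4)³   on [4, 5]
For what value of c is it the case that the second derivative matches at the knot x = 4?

-18

S_0''(x) = 0 - 36·(x - 3), so S_0''(4) = -36. On the right, S_1''(4) = 2c, so c = -18.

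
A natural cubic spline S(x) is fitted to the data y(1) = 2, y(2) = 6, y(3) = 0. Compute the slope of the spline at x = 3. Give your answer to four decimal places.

-8.5000

With M_i denoting the second derivative at x_i, h_i = 1, 1, and Δ_i = (y_(i+1) − y_i)/h_i = 4, -6:
  1·M_0 + 4·M_1 + 1·M_2 = 6(Δ_1 - Δ_0) = -60
Natural end conditions: M_0 = M_2 = 0.
Hence M_0 = 0, M_1 = -15, M_2 = 0.
On [2, 3], S'(x) = b_1 + 2c_1·(x - 2) + 3d_1·(x - 2)² with b_1 = Δ_1 - h_1(2M_1 + M_2)/6 = -1, c_1 = M_1/2 = -15/2, d_1 = (M_2 - M_1)/(6h_1) = 5/2. So S'(3) = -17/2.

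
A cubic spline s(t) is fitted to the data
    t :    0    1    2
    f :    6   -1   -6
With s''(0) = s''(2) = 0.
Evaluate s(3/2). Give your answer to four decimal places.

Write M_i for s''(x_i). With h_i = 1, 1 and divided differences Δ_i = -7, -5, the continuity of s' gives the tridiagonal system
  1·M_0 + 4·M_1 + 1·M_2 = 6(Δ_1 - Δ_0) = 12
Natural end conditions: M_0 = M_2 = 0.
Solving: M_0 = 0, M_1 = 3, M_2 = 0.
On [1, 2], s(t) = -1 - 6·(t - 1) + 3/2·(t - 1)² - 1/2·(t - 1)³.
With (t - 1) = 1/2: s(3/2) = -59/16.

-3.6875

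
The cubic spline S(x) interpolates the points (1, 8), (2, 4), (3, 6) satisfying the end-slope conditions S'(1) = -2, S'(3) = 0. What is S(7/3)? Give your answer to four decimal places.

Write σ_i for S''(x_i). With h_i = 1, 1 and divided differences Δ_i = -4, 2, the continuity of S' gives the tridiagonal system
  1·σ_0 + 4·σ_1 + 1·σ_2 = 6(Δ_1 - Δ_0) = 36
Clamped end conditions give two more equations: 2h_0·σ_0 + h_0·σ_1 = 6(Δ_0 - S'(1)) = -12 and h_1·σ_1 + 2h_1·σ_2 = 6(S'(3) - Δ_1) = -12.
Solving: σ_0 = -14, σ_1 = 16, σ_2 = -14.
On [2, 3], S(x) = 4 - 1·(x - 2) + 8·(x - 2)² - 5·(x - 2)³.
With (x - 2) = 1/3: S(7/3) = 118/27.

4.3704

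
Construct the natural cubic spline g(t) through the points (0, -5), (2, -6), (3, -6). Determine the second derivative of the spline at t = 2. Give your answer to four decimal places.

Write M_i for g''(x_i). With h_i = 2, 1 and divided differences Δ_i = -1/2, 0, the continuity of g' gives the tridiagonal system
  2·M_0 + 6·M_1 + 1·M_2 = 6(Δ_1 - Δ_0) = 3
Natural end conditions: M_0 = M_2 = 0.
Forward elimination and back-substitution give M_0 = 0, M_1 = 1/2, M_2 = 0.

0.5000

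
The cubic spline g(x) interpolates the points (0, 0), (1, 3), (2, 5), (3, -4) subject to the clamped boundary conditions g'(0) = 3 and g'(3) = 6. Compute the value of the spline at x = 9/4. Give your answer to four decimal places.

2.1875

With σ_i denoting the second derivative at x_i, h_i = 1, 1, 1, and Δ_i = (y_(i+1) − y_i)/h_i = 3, 2, -9:
  1·σ_0 + 4·σ_1 + 1·σ_2 = 6(Δ_1 - Δ_0) = -6
  1·σ_1 + 4·σ_2 + 1·σ_3 = 6(Δ_2 - Δ_1) = -66
Clamped end conditions give two more equations: 2h_0·σ_0 + h_0·σ_1 = 6(Δ_0 - g'(0)) = 0 and h_2·σ_2 + 2h_2·σ_3 = 6(g'(3) - Δ_2) = 90.
Solving: σ_0 = -4, σ_1 = 8, σ_2 = -34, σ_3 = 62.
On [2, 3], g(x) = 5 - 8·(x - 2) - 17·(x - 2)² + 16·(x - 2)³.
With (x - 2) = 1/4: g(9/4) = 35/16.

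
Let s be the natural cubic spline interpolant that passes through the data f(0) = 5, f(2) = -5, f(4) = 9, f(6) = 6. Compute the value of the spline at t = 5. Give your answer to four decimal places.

9.8000

With M_i denoting the second derivative at x_i, h_i = 2, 2, 2, and Δ_i = (y_(i+1) − y_i)/h_i = -5, 7, -3/2:
  2·M_0 + 8·M_1 + 2·M_2 = 6(Δ_1 - Δ_0) = 72
  2·M_1 + 8·M_2 + 2·M_3 = 6(Δ_2 - Δ_1) = -51
Natural end conditions: M_0 = M_3 = 0.
Hence M_0 = 0, M_1 = 113/10, M_2 = -46/5, M_3 = 0.
On [4, 6], s(t) = 9 + 139/30·(t - 4) - 23/5·(t - 4)² + 23/30·(t - 4)³.
With (t - 4) = 1: s(5) = 49/5.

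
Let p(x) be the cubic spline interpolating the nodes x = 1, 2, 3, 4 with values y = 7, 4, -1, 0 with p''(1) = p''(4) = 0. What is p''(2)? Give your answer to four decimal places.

-5.6000

With σ_i denoting the second derivative at x_i, h_i = 1, 1, 1, and Δ_i = (y_(i+1) − y_i)/h_i = -3, -5, 1:
  1·σ_0 + 4·σ_1 + 1·σ_2 = 6(Δ_1 - Δ_0) = -12
  1·σ_1 + 4·σ_2 + 1·σ_3 = 6(Δ_2 - Δ_1) = 36
Natural end conditions: σ_0 = σ_3 = 0.
Forward elimination and back-substitution give σ_0 = 0, σ_1 = -28/5, σ_2 = 52/5, σ_3 = 0.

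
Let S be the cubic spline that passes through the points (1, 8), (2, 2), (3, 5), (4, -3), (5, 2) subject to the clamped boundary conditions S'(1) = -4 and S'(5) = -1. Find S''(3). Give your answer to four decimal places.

With σ_i denoting the second derivative at x_i, h_i = 1, 1, 1, 1, and Δ_i = (y_(i+1) − y_i)/h_i = -6, 3, -8, 5:
  1·σ_0 + 4·σ_1 + 1·σ_2 = 6(Δ_1 - Δ_0) = 54
  1·σ_1 + 4·σ_2 + 1·σ_3 = 6(Δ_2 - Δ_1) = -66
  1·σ_2 + 4·σ_3 + 1·σ_4 = 6(Δ_3 - Δ_2) = 78
Clamped end conditions give two more equations: 2h_0·σ_0 + h_0·σ_1 = 6(Δ_0 - S'(1)) = -12 and h_3·σ_3 + 2h_3·σ_4 = 6(S'(5) - Δ_3) = -36.
Solving the tridiagonal system: σ_0 = -537/28, σ_1 = 369/14, σ_2 = -129/4, σ_3 = 513/14, σ_4 = -1017/28.

-32.2500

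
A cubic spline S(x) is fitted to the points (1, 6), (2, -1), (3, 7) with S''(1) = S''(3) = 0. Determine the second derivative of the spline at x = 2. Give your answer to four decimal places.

Let M_i = S''(x_i). Step sizes h_i = 1, 1; slopes of the chords Δ_i = (y_(i+1) - y_i)/h_i = -7, 8.
  1·M_0 + 4·M_1 + 1·M_2 = 6(Δ_1 - Δ_0) = 90
Natural end conditions: M_0 = M_2 = 0.
Solving the tridiagonal system: M_0 = 0, M_1 = 45/2, M_2 = 0.

22.5000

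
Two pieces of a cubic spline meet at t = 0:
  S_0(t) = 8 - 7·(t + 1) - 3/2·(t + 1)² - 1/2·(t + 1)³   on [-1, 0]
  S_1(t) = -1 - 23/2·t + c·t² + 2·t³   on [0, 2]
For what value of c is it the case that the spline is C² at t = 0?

S_0''(t) = -3 - 3·(t + 1), so S_0''(0) = -6. On the right, S_1''(0) = 2c, so c = -3.

-3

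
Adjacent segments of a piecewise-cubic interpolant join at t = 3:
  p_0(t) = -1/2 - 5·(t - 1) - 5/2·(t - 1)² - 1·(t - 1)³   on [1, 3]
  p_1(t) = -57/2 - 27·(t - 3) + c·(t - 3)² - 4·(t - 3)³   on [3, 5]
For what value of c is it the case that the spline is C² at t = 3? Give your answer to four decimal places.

-8.5000

p_0''(t) = -5 - 6·(t - 1), so p_0''(3) = -17. On the right, p_1''(3) = 2c, so c = -17/2.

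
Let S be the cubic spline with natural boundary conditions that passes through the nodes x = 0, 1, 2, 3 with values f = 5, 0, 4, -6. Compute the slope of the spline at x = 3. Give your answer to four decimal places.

Put σ_i = S'' at the i-th knot. Here h = (1, 1, 1) and Δ = (-5, 4, -10), so the interior equations h_(i-1)·σ_(i-1) + 2(h_(i-1)+h_i)·σ_i + h_i·σ_(i+1) = 6(Δ_i − Δ_(i-1)) read
  1·σ_0 + 4·σ_1 + 1·σ_2 = 6(Δ_1 - Δ_0) = 54
  1·σ_1 + 4·σ_2 + 1·σ_3 = 6(Δ_2 - Δ_1) = -84
Natural end conditions: σ_0 = σ_3 = 0.
Hence σ_0 = 0, σ_1 = 20, σ_2 = -26, σ_3 = 0.
On [2, 3], S'(x) = b_2 + 2c_2·(x - 2) + 3d_2·(x - 2)² with b_2 = Δ_2 - h_2(2σ_2 + σ_3)/6 = -4/3, c_2 = σ_2/2 = -13, d_2 = (σ_3 - σ_2)/(6h_2) = 13/3. So S'(3) = -43/3.

-14.3333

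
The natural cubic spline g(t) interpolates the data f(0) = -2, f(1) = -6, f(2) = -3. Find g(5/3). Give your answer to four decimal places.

Let M_i = g''(x_i). Step sizes h_i = 1, 1; slopes of the chords Δ_i = (y_(i+1) - y_i)/h_i = -4, 3.
  1·M_0 + 4·M_1 + 1·M_2 = 6(Δ_1 - Δ_0) = 42
Natural end conditions: M_0 = M_2 = 0.
Hence M_0 = 0, M_1 = 21/2, M_2 = 0.
On [1, 2], g(t) = -6 - 1/2·(t - 1) + 21/4·(t - 1)² - 7/4·(t - 1)³.
With (t - 1) = 2/3: g(5/3) = -122/27.

-4.5185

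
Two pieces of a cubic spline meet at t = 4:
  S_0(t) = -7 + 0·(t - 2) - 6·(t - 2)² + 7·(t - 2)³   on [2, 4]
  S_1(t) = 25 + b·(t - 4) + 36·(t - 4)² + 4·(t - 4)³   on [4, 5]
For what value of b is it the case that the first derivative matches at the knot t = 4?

S_0'(t) = 0 - 12·(t - 2) + 21·(t - 2)², so S_0'(4) = 60. On the right, S_1'(4) = b, so b = 60.

60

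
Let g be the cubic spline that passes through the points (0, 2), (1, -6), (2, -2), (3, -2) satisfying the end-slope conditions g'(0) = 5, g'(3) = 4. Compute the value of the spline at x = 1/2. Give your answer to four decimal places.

With m_i denoting the second derivative at x_i, h_i = 1, 1, 1, and Δ_i = (y_(i+1) − y_i)/h_i = -8, 4, 0:
  1·m_0 + 4·m_1 + 1·m_2 = 6(Δ_1 - Δ_0) = 72
  1·m_1 + 4·m_2 + 1·m_3 = 6(Δ_2 - Δ_1) = -24
Clamped end conditions give two more equations: 2h_0·m_0 + h_0·m_1 = 6(Δ_0 - g'(0)) = -78 and h_2·m_2 + 2h_2·m_3 = 6(g'(3) - Δ_2) = 24.
Solving: m_0 = -868/15, m_1 = 566/15, m_2 = -316/15, m_3 = 338/15.
On [0, 1], g(x) = 2 + 5·x - 434/15·x² + 239/15·x³.
With x = 1/2: g(1/2) = -89/120.

-0.7417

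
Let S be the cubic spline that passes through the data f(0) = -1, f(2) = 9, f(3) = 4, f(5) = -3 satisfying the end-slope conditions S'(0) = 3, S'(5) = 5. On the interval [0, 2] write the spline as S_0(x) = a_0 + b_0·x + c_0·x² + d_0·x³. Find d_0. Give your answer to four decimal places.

With M_i denoting the second derivative at x_i, h_i = 2, 1, 2, and Δ_i = (y_(i+1) − y_i)/h_i = 5, -5, -7/2:
  2·M_0 + 6·M_1 + 1·M_2 = 6(Δ_1 - Δ_0) = -60
  1·M_1 + 6·M_2 + 2·M_3 = 6(Δ_2 - Δ_1) = 9
Clamped end conditions give two more equations: 2h_0·M_0 + h_0·M_1 = 6(Δ_0 - S'(0)) = 12 and h_2·M_2 + 2h_2·M_3 = 6(S'(5) - Δ_2) = 51.
Hence M_0 = 305/32, M_1 = -209/16, M_2 = -11/16, M_3 = 419/32.
On [0, 2], with S_0(x) = a_0 + b_0·x + c_0·x² + d_0·x³: c_0 = M_0/2 = 305/64, d_0 = (M_1 - M_0)/(6h_0) = -241/128, b_0 = Δ_0 - h_0(2M_0 + M_1)/6 = 3.

-1.8828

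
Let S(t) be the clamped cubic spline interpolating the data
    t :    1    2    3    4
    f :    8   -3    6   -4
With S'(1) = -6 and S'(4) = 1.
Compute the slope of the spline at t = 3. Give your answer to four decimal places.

With m_i denoting the second derivative at x_i, h_i = 1, 1, 1, and Δ_i = (y_(i+1) − y_i)/h_i = -11, 9, -10:
  1·m_0 + 4·m_1 + 1·m_2 = 6(Δ_1 - Δ_0) = 120
  1·m_1 + 4·m_2 + 1·m_3 = 6(Δ_2 - Δ_1) = -114
Clamped end conditions give two more equations: 2h_0·m_0 + h_0·m_1 = 6(Δ_0 - S'(1)) = -30 and h_2·m_2 + 2h_2·m_3 = 6(S'(4) - Δ_2) = 66.
Forward elimination and back-substitution give m_0 = -638/15, m_1 = 826/15, m_2 = -866/15, m_3 = 928/15.
On [3, 4], S'(t) = b_2 + 2c_2·(t - 3) + 3d_2·(t - 3)² with b_2 = Δ_2 - h_2(2m_2 + m_3)/6 = -16/15, c_2 = m_2/2 = -433/15, d_2 = (m_3 - m_2)/(6h_2) = 299/15. So S'(3) = -16/15.

-1.0667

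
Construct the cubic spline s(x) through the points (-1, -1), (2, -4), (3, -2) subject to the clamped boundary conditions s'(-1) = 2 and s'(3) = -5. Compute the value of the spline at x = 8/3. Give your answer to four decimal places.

-1.5185

Write m_i for s''(x_i). With h_i = 3, 1 and divided differences Δ_i = -1, 2, the continuity of s' gives the tridiagonal system
  3·m_0 + 8·m_1 + 1·m_2 = 6(Δ_1 - Δ_0) = 18
Clamped end conditions give two more equations: 2h_0·m_0 + h_0·m_1 = 6(Δ_0 - s'(-1)) = -18 and h_1·m_1 + 2h_1·m_2 = 6(s'(3) - Δ_1) = -42.
Hence m_0 = -7, m_1 = 8, m_2 = -25.
On [2, 3], s(x) = -4 + 7/2·(x - 2) + 4·(x - 2)² - 11/2·(x - 2)³.
With (x - 2) = 2/3: s(8/3) = -41/27.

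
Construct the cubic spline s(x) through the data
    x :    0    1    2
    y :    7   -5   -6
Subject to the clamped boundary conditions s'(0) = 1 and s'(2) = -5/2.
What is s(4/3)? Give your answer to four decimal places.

-6.4630

Write σ_i for s''(x_i). With h_i = 1, 1 and divided differences Δ_i = -12, -1, the continuity of s' gives the tridiagonal system
  1·σ_0 + 4·σ_1 + 1·σ_2 = 6(Δ_1 - Δ_0) = 66
Clamped end conditions give two more equations: 2h_0·σ_0 + h_0·σ_1 = 6(Δ_0 - s'(0)) = -78 and h_1·σ_1 + 2h_1·σ_2 = 6(s'(2) - Δ_1) = -9.
Solving the tridiagonal system: σ_0 = -229/4, σ_1 = 73/2, σ_2 = -91/4.
On [1, 2], s(x) = -5 - 75/8·(x - 1) + 73/4·(x - 1)² - 79/8·(x - 1)³.
With (x - 1) = 1/3: s(4/3) = -349/54.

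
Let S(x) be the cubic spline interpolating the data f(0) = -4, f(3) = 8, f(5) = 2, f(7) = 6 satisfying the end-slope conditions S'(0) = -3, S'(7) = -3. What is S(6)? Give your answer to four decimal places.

4.7297

Write σ_i for S''(x_i). With h_i = 3, 2, 2 and divided differences Δ_i = 4, -3, 2, the continuity of S' gives the tridiagonal system
  3·σ_0 + 10·σ_1 + 2·σ_2 = 6(Δ_1 - Δ_0) = -42
  2·σ_1 + 8·σ_2 + 2·σ_3 = 6(Δ_2 - Δ_1) = 30
Clamped end conditions give two more equations: 2h_0·σ_0 + h_0·σ_1 = 6(Δ_0 - S'(0)) = 42 and h_2·σ_2 + 2h_2·σ_3 = 6(S'(7) - Δ_2) = -30.
Forward elimination and back-substitution give σ_0 = 436/37, σ_1 = -354/37, σ_2 = 339/37, σ_3 = -447/37.
On [5, 7], S(x) = 2 - 3/37·(x - 5) + 339/74·(x - 5)² - 131/74·(x - 5)³.
With (x - 5) = 1: S(6) = 175/37.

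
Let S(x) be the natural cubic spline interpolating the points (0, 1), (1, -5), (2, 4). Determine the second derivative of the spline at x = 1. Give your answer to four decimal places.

22.5000

Put M_i = S'' at the i-th knot. Here h = (1, 1) and Δ = (-6, 9), so the interior equations h_(i-1)·M_(i-1) + 2(h_(i-1)+h_i)·M_i + h_i·M_(i+1) = 6(Δ_i − Δ_(i-1)) read
  1·M_0 + 4·M_1 + 1·M_2 = 6(Δ_1 - Δ_0) = 90
Natural end conditions: M_0 = M_2 = 0.
Solving: M_0 = 0, M_1 = 45/2, M_2 = 0.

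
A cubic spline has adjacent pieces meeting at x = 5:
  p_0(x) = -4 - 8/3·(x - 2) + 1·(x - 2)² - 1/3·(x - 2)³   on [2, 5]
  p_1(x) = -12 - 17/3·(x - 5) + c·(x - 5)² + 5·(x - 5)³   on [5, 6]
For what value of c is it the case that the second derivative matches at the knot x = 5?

p_0''(x) = 2 - 2·(x - 2), so p_0''(5) = -4. On the right, p_1''(5) = 2c, so c = -2.

-2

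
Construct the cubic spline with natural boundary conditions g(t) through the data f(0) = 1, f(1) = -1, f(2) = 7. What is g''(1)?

15

Write σ_i for g''(x_i). With h_i = 1, 1 and divided differences Δ_i = -2, 8, the continuity of g' gives the tridiagonal system
  1·σ_0 + 4·σ_1 + 1·σ_2 = 6(Δ_1 - Δ_0) = 60
Natural end conditions: σ_0 = σ_2 = 0.
Forward elimination and back-substitution give σ_0 = 0, σ_1 = 15, σ_2 = 0.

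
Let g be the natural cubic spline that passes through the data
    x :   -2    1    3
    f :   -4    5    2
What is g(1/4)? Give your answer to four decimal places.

Write M_i for g''(x_i). With h_i = 3, 2 and divided differences Δ_i = 3, -3/2, the continuity of g' gives the tridiagonal system
  3·M_0 + 10·M_1 + 2·M_2 = 6(Δ_1 - Δ_0) = -27
Natural end conditions: M_0 = M_2 = 0.
Hence M_0 = 0, M_1 = -27/10, M_2 = 0.
On [-2, 1], g(x) = -4 + 87/20·(x + 2) + 0·(x + 2)² - 3/20·(x + 2)³.
With (x + 2) = 9/4: g(1/4) = 5221/1280.

4.0789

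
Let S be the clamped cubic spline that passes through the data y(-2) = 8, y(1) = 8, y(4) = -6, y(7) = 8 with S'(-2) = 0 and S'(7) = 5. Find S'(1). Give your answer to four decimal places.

Let σ_i = S''(x_i). Step sizes h_i = 3, 3, 3; slopes of the chords Δ_i = (y_(i+1) - y_i)/h_i = 0, -14/3, 14/3.
  3·σ_0 + 12·σ_1 + 3·σ_2 = 6(Δ_1 - Δ_0) = -28
  3·σ_1 + 12·σ_2 + 3·σ_3 = 6(Δ_2 - Δ_1) = 56
Clamped end conditions give two more equations: 2h_0·σ_0 + h_0·σ_1 = 6(Δ_0 - S'(-2)) = 0 and h_2·σ_2 + 2h_2·σ_3 = 6(S'(7) - Δ_2) = 2.
Hence σ_0 = 34/15, σ_1 = -68/15, σ_2 = 98/15, σ_3 = -44/15.
On [1, 4], S'(x) = b_1 + 2c_1·(x - 1) + 3d_1·(x - 1)² with b_1 = Δ_1 - h_1(2σ_1 + σ_2)/6 = -17/5, c_1 = σ_1/2 = -34/15, d_1 = (σ_2 - σ_1)/(6h_1) = 83/135. So S'(1) = -17/5.

-3.4000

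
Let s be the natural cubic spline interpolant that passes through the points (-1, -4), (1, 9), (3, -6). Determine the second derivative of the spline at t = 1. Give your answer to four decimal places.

-10.5000

With m_i denoting the second derivative at x_i, h_i = 2, 2, and Δ_i = (y_(i+1) − y_i)/h_i = 13/2, -15/2:
  2·m_0 + 8·m_1 + 2·m_2 = 6(Δ_1 - Δ_0) = -84
Natural end conditions: m_0 = m_2 = 0.
Forward elimination and back-substitution give m_0 = 0, m_1 = -21/2, m_2 = 0.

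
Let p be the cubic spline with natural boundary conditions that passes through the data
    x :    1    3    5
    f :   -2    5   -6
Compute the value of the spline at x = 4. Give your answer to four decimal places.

Write σ_i for p''(x_i). With h_i = 2, 2 and divided differences Δ_i = 7/2, -11/2, the continuity of p' gives the tridiagonal system
  2·σ_0 + 8·σ_1 + 2·σ_2 = 6(Δ_1 - Δ_0) = -54
Natural end conditions: σ_0 = σ_2 = 0.
Hence σ_0 = 0, σ_1 = -27/4, σ_2 = 0.
On [3, 5], p(x) = 5 - 1·(x - 3) - 27/8·(x - 3)² + 9/16·(x - 3)³.
With (x - 3) = 1: p(4) = 19/16.

1.1875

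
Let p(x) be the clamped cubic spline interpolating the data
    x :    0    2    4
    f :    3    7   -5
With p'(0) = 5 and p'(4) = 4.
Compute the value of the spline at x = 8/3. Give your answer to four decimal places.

Write m_i for p''(x_i). With h_i = 2, 2 and divided differences Δ_i = 2, -6, the continuity of p' gives the tridiagonal system
  2·m_0 + 8·m_1 + 2·m_2 = 6(Δ_1 - Δ_0) = -48
Clamped end conditions give two more equations: 2h_0·m_0 + h_0·m_1 = 6(Δ_0 - p'(0)) = -18 and h_1·m_1 + 2h_1·m_2 = 6(p'(4) - Δ_1) = 60.
Solving: m_0 = 5/4, m_1 = -23/2, m_2 = 83/4.
On [2, 4], p(x) = 7 - 21/4·(x - 2) - 23/4·(x - 2)² + 43/16·(x - 2)³.
With (x - 2) = 2/3: p(8/3) = 47/27.

1.7407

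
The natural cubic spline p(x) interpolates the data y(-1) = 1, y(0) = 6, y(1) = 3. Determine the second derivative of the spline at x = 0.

Put m_i = p'' at the i-th knot. Here h = (1, 1) and Δ = (5, -3), so the interior equations h_(i-1)·m_(i-1) + 2(h_(i-1)+h_i)·m_i + h_i·m_(i+1) = 6(Δ_i − Δ_(i-1)) read
  1·m_0 + 4·m_1 + 1·m_2 = 6(Δ_1 - Δ_0) = -48
Natural end conditions: m_0 = m_2 = 0.
Hence m_0 = 0, m_1 = -12, m_2 = 0.

-12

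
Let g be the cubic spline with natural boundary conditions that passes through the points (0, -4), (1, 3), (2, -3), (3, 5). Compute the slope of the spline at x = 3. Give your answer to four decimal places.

12.6000

Put σ_i = g'' at the i-th knot. Here h = (1, 1, 1) and Δ = (7, -6, 8), so the interior equations h_(i-1)·σ_(i-1) + 2(h_(i-1)+h_i)·σ_i + h_i·σ_(i+1) = 6(Δ_i − Δ_(i-1)) read
  1·σ_0 + 4·σ_1 + 1·σ_2 = 6(Δ_1 - Δ_0) = -78
  1·σ_1 + 4·σ_2 + 1·σ_3 = 6(Δ_2 - Δ_1) = 84
Natural end conditions: σ_0 = σ_3 = 0.
Hence σ_0 = 0, σ_1 = -132/5, σ_2 = 138/5, σ_3 = 0.
On [2, 3], g'(x) = b_2 + 2c_2·(x - 2) + 3d_2·(x - 2)² with b_2 = Δ_2 - h_2(2σ_2 + σ_3)/6 = -6/5, c_2 = σ_2/2 = 69/5, d_2 = (σ_3 - σ_2)/(6h_2) = -23/5. So g'(3) = 63/5.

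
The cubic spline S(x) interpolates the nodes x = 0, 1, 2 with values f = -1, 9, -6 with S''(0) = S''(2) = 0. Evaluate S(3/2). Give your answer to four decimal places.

3.8438

With M_i denoting the second derivative at x_i, h_i = 1, 1, and Δ_i = (y_(i+1) − y_i)/h_i = 10, -15:
  1·M_0 + 4·M_1 + 1·M_2 = 6(Δ_1 - Δ_0) = -150
Natural end conditions: M_0 = M_2 = 0.
Solving the tridiagonal system: M_0 = 0, M_1 = -75/2, M_2 = 0.
On [1, 2], S(x) = 9 - 5/2·(x - 1) - 75/4·(x - 1)² + 25/4·(x - 1)³.
With (x - 1) = 1/2: S(3/2) = 123/32.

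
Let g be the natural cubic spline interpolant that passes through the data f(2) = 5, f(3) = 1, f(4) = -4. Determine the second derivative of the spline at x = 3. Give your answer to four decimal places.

-1.5000

Write σ_i for g''(x_i). With h_i = 1, 1 and divided differences Δ_i = -4, -5, the continuity of g' gives the tridiagonal system
  1·σ_0 + 4·σ_1 + 1·σ_2 = 6(Δ_1 - Δ_0) = -6
Natural end conditions: σ_0 = σ_2 = 0.
Solving: σ_0 = 0, σ_1 = -3/2, σ_2 = 0.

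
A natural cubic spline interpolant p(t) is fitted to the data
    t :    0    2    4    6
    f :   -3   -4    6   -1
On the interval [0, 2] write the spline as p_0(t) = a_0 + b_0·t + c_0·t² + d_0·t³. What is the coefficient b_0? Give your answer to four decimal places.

-2.5333

Let M_i = p''(x_i). Step sizes h_i = 2, 2, 2; slopes of the chords Δ_i = (y_(i+1) - y_i)/h_i = -1/2, 5, -7/2.
  2·M_0 + 8·M_1 + 2·M_2 = 6(Δ_1 - Δ_0) = 33
  2·M_1 + 8·M_2 + 2·M_3 = 6(Δ_2 - Δ_1) = -51
Natural end conditions: M_0 = M_3 = 0.
Solving: M_0 = 0, M_1 = 61/10, M_2 = -79/10, M_3 = 0.
On [0, 2], with p_0(t) = a_0 + b_0·t + c_0·t² + d_0·t³: c_0 = M_0/2 = 0, d_0 = (M_1 - M_0)/(6h_0) = 61/120, b_0 = Δ_0 - h_0(2M_0 + M_1)/6 = -38/15.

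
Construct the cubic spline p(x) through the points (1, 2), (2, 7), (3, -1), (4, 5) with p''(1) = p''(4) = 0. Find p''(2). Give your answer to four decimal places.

-26.4000

Let M_i = p''(x_i). Step sizes h_i = 1, 1, 1; slopes of the chords Δ_i = (y_(i+1) - y_i)/h_i = 5, -8, 6.
  1·M_0 + 4·M_1 + 1·M_2 = 6(Δ_1 - Δ_0) = -78
  1·M_1 + 4·M_2 + 1·M_3 = 6(Δ_2 - Δ_1) = 84
Natural end conditions: M_0 = M_3 = 0.
Solving: M_0 = 0, M_1 = -132/5, M_2 = 138/5, M_3 = 0.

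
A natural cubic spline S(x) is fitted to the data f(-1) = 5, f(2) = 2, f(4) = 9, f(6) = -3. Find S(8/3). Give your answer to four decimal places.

Put m_i = S'' at the i-th knot. Here h = (3, 2, 2) and Δ = (-1, 7/2, -6), so the interior equations h_(i-1)·m_(i-1) + 2(h_(i-1)+h_i)·m_i + h_i·m_(i+1) = 6(Δ_i − Δ_(i-1)) read
  3·m_0 + 10·m_1 + 2·m_2 = 6(Δ_1 - Δ_0) = 27
  2·m_1 + 8·m_2 + 2·m_3 = 6(Δ_2 - Δ_1) = -57
Natural end conditions: m_0 = m_3 = 0.
Solving: m_0 = 0, m_1 = 165/38, m_2 = -156/19, m_3 = 0.
On [2, 4], S(x) = 2 + 127/38·(x - 2) + 165/76·(x - 2)² - 159/152·(x - 2)³.
With (x - 2) = 2/3: S(8/3) = 835/171.

4.8830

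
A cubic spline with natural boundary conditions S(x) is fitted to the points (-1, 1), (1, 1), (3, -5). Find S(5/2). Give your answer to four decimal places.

Write M_i for S''(x_i). With h_i = 2, 2 and divided differences Δ_i = 0, -3, the continuity of S' gives the tridiagonal system
  2·M_0 + 8·M_1 + 2·M_2 = 6(Δ_1 - Δ_0) = -18
Natural end conditions: M_0 = M_2 = 0.
Hence M_0 = 0, M_1 = -9/4, M_2 = 0.
On [1, 3], S(x) = 1 - 3/2·(x - 1) - 9/8·(x - 1)² + 3/16·(x - 1)³.
With (x - 1) = 3/2: S(5/2) = -403/128.

-3.1484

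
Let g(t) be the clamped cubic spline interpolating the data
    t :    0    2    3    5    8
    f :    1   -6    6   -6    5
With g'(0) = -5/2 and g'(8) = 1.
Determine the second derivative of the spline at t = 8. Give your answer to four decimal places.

-9.6998

Put σ_i = g'' at the i-th knot. Here h = (2, 1, 2, 3) and Δ = (-7/2, 12, -6, 11/3), so the interior equations h_(i-1)·σ_(i-1) + 2(h_(i-1)+h_i)·σ_i + h_i·σ_(i+1) = 6(Δ_i − Δ_(i-1)) read
  2·σ_0 + 6·σ_1 + 1·σ_2 = 6(Δ_1 - Δ_0) = 93
  1·σ_1 + 6·σ_2 + 2·σ_3 = 6(Δ_2 - Δ_1) = -108
  2·σ_2 + 10·σ_3 + 3·σ_4 = 6(Δ_3 - Δ_2) = 58
Clamped end conditions give two more equations: 2h_0·σ_0 + h_0·σ_1 = 6(Δ_0 - g'(0)) = -6 and h_3·σ_3 + 2h_3·σ_4 = 6(g'(8) - Δ_3) = -16.
Forward elimination and back-substitution give σ_0 = -4161/302, σ_1 = 3708/151, σ_2 = -4044/151, σ_3 = 2124/151, σ_4 = -4394/453.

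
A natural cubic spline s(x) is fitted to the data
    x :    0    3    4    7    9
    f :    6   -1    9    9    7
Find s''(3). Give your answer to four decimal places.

10.4588

Write m_i for s''(x_i). With h_i = 3, 1, 3, 2 and divided differences Δ_i = -7/3, 10, 0, -1, the continuity of s' gives the tridiagonal system
  3·m_0 + 8·m_1 + 1·m_2 = 6(Δ_1 - Δ_0) = 74
  1·m_1 + 8·m_2 + 3·m_3 = 6(Δ_2 - Δ_1) = -60
  3·m_2 + 10·m_3 + 2·m_4 = 6(Δ_3 - Δ_2) = -6
Natural end conditions: m_0 = m_4 = 0.
Forward elimination and back-substitution give m_0 = 0, m_1 = 2918/279, m_2 = -2698/279, m_3 = 214/93, m_4 = 0.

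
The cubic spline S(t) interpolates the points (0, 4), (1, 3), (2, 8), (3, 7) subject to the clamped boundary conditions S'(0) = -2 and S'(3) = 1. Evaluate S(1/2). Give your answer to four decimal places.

2.8750

Let M_i = S''(x_i). Step sizes h_i = 1, 1, 1; slopes of the chords Δ_i = (y_(i+1) - y_i)/h_i = -1, 5, -1.
  1·M_0 + 4·M_1 + 1·M_2 = 6(Δ_1 - Δ_0) = 36
  1·M_1 + 4·M_2 + 1·M_3 = 6(Δ_2 - Δ_1) = -36
Clamped end conditions give two more equations: 2h_0·M_0 + h_0·M_1 = 6(Δ_0 - S'(0)) = 6 and h_2·M_2 + 2h_2·M_3 = 6(S'(3) - Δ_2) = 12.
Solving the tridiagonal system: M_0 = -4, M_1 = 14, M_2 = -16, M_3 = 14.
On [0, 1], S(t) = 4 - 2·t - 2·t² + 3·t³.
With t = 1/2: S(1/2) = 23/8.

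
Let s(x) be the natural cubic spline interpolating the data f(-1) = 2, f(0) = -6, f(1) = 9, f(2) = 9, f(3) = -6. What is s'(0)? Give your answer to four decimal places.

5.9286

Put M_i = s'' at the i-th knot. Here h = (1, 1, 1, 1) and Δ = (-8, 15, 0, -15), so the interior equations h_(i-1)·M_(i-1) + 2(h_(i-1)+h_i)·M_i + h_i·M_(i+1) = 6(Δ_i − Δ_(i-1)) read
  1·M_0 + 4·M_1 + 1·M_2 = 6(Δ_1 - Δ_0) = 138
  1·M_1 + 4·M_2 + 1·M_3 = 6(Δ_2 - Δ_1) = -90
  1·M_2 + 4·M_3 + 1·M_4 = 6(Δ_3 - Δ_2) = -90
Natural end conditions: M_0 = M_4 = 0.
Hence M_0 = 0, M_1 = 585/14, M_2 = -204/7, M_3 = -213/14, M_4 = 0.
On [0, 1], s'(x) = b_1 + 2c_1·x + 3d_1·x² with b_1 = Δ_1 - h_1(2M_1 + M_2)/6 = 83/14, c_1 = M_1/2 = 585/28, d_1 = (M_2 - M_1)/(6h_1) = -331/28. So s'(0) = 83/14.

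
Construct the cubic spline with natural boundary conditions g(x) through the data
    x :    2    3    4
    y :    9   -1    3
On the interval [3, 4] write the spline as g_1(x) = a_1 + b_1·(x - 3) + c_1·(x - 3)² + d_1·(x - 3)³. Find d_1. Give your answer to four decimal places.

Put σ_i = g'' at the i-th knot. Here h = (1, 1) and Δ = (-10, 4), so the interior equations h_(i-1)·σ_(i-1) + 2(h_(i-1)+h_i)·σ_i + h_i·σ_(i+1) = 6(Δ_i − Δ_(i-1)) read
  1·σ_0 + 4·σ_1 + 1·σ_2 = 6(Δ_1 - Δ_0) = 84
Natural end conditions: σ_0 = σ_2 = 0.
Solving: σ_0 = 0, σ_1 = 21, σ_2 = 0.
On [3, 4], with g_1(x) = a_1 + b_1·(x - 3) + c_1·(x - 3)² + d_1·(x - 3)³: c_1 = σ_1/2 = 21/2, d_1 = (σ_2 - σ_1)/(6h_1) = -7/2, b_1 = Δ_1 - h_1(2σ_1 + σ_2)/6 = -3.

-3.5000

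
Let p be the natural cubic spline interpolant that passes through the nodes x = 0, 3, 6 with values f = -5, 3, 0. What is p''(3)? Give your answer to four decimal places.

Write M_i for p''(x_i). With h_i = 3, 3 and divided differences Δ_i = 8/3, -1, the continuity of p' gives the tridiagonal system
  3·M_0 + 12·M_1 + 3·M_2 = 6(Δ_1 - Δ_0) = -22
Natural end conditions: M_0 = M_2 = 0.
Solving the tridiagonal system: M_0 = 0, M_1 = -11/6, M_2 = 0.

-1.8333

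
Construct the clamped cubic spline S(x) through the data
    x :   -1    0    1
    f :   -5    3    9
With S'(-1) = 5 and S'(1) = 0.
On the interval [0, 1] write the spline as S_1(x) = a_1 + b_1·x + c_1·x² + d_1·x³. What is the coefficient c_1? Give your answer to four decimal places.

With σ_i denoting the second derivative at x_i, h_i = 1, 1, and Δ_i = (y_(i+1) − y_i)/h_i = 8, 6:
  1·σ_0 + 4·σ_1 + 1·σ_2 = 6(Δ_1 - Δ_0) = -12
Clamped end conditions give two more equations: 2h_0·σ_0 + h_0·σ_1 = 6(Δ_0 - S'(-1)) = 18 and h_1·σ_1 + 2h_1·σ_2 = 6(S'(1) - Δ_1) = -36.
Forward elimination and back-substitution give σ_0 = 19/2, σ_1 = -1, σ_2 = -35/2.
On [0, 1], with S_1(x) = a_1 + b_1·x + c_1·x² + d_1·x³: c_1 = σ_1/2 = -1/2, d_1 = (σ_2 - σ_1)/(6h_1) = -11/4, b_1 = Δ_1 - h_1(2σ_1 + σ_2)/6 = 37/4.

-0.5000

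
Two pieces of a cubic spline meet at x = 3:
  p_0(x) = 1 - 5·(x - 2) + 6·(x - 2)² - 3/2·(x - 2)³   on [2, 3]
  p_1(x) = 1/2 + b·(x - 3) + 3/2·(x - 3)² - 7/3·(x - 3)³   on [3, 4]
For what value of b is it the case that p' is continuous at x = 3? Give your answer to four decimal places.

p_0'(x) = -5 + 12·(x - 2) - 9/2·(x - 2)², so p_0'(3) = 5/2. On the right, p_1'(3) = b, so b = 5/2.

2.5000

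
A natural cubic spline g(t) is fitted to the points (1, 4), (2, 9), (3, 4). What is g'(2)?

0

With m_i denoting the second derivative at x_i, h_i = 1, 1, and Δ_i = (y_(i+1) − y_i)/h_i = 5, -5:
  1·m_0 + 4·m_1 + 1·m_2 = 6(Δ_1 - Δ_0) = -60
Natural end conditions: m_0 = m_2 = 0.
Solving: m_0 = 0, m_1 = -15, m_2 = 0.
On [2, 3], g'(t) = b_1 + 2c_1·(t - 2) + 3d_1·(t - 2)² with b_1 = Δ_1 - h_1(2m_1 + m_2)/6 = 0, c_1 = m_1/2 = -15/2, d_1 = (m_2 - m_1)/(6h_1) = 5/2. So g'(2) = 0.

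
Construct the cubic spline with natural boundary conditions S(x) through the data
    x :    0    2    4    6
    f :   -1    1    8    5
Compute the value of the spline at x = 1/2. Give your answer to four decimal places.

Let M_i = S''(x_i). Step sizes h_i = 2, 2, 2; slopes of the chords Δ_i = (y_(i+1) - y_i)/h_i = 1, 7/2, -3/2.
  2·M_0 + 8·M_1 + 2·M_2 = 6(Δ_1 - Δ_0) = 15
  2·M_1 + 8·M_2 + 2·M_3 = 6(Δ_2 - Δ_1) = -30
Natural end conditions: M_0 = M_3 = 0.
Hence M_0 = 0, M_1 = 3, M_2 = -9/2, M_3 = 0.
On [0, 2], S(x) = -1 + 0·x + 0·x² + 1/4·x³.
With x = 1/2: S(1/2) = -31/32.

-0.9688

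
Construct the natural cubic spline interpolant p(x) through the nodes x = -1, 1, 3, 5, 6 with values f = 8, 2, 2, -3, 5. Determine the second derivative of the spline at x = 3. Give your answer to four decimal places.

With M_i denoting the second derivative at x_i, h_i = 2, 2, 2, 1, and Δ_i = (y_(i+1) − y_i)/h_i = -3, 0, -5/2, 8:
  2·M_0 + 8·M_1 + 2·M_2 = 6(Δ_1 - Δ_0) = 18
  2·M_1 + 8·M_2 + 2·M_3 = 6(Δ_2 - Δ_1) = -15
  2·M_2 + 6·M_3 + 1·M_4 = 6(Δ_3 - Δ_2) = 63
Natural end conditions: M_0 = M_4 = 0.
Solving the tridiagonal system: M_0 = 0, M_1 = 153/41, M_2 = -243/41, M_3 = 1023/82, M_4 = 0.

-5.9268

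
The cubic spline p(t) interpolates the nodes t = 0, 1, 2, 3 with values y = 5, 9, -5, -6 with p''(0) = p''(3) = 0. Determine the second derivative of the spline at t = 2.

28

With σ_i denoting the second derivative at x_i, h_i = 1, 1, 1, and Δ_i = (y_(i+1) − y_i)/h_i = 4, -14, -1:
  1·σ_0 + 4·σ_1 + 1·σ_2 = 6(Δ_1 - Δ_0) = -108
  1·σ_1 + 4·σ_2 + 1·σ_3 = 6(Δ_2 - Δ_1) = 78
Natural end conditions: σ_0 = σ_3 = 0.
Solving the tridiagonal system: σ_0 = 0, σ_1 = -34, σ_2 = 28, σ_3 = 0.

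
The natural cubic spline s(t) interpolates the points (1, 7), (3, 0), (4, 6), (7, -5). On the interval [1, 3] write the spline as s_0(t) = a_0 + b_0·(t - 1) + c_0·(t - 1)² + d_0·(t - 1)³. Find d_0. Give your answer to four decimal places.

Put M_i = s'' at the i-th knot. Here h = (2, 1, 3) and Δ = (-7/2, 6, -11/3), so the interior equations h_(i-1)·M_(i-1) + 2(h_(i-1)+h_i)·M_i + h_i·M_(i+1) = 6(Δ_i − Δ_(i-1)) read
  2·M_0 + 6·M_1 + 1·M_2 = 6(Δ_1 - Δ_0) = 57
  1·M_1 + 8·M_2 + 3·M_3 = 6(Δ_2 - Δ_1) = -58
Natural end conditions: M_0 = M_3 = 0.
Solving the tridiagonal system: M_0 = 0, M_1 = 514/47, M_2 = -405/47, M_3 = 0.
On [1, 3], with s_0(t) = a_0 + b_0·(t - 1) + c_0·(t - 1)² + d_0·(t - 1)³: c_0 = M_0/2 = 0, d_0 = (M_1 - M_0)/(6h_0) = 257/282, b_0 = Δ_0 - h_0(2M_0 + M_1)/6 = -2015/282.

0.9113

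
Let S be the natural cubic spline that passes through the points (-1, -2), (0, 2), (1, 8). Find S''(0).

3

Put M_i = S'' at the i-th knot. Here h = (1, 1) and Δ = (4, 6), so the interior equations h_(i-1)·M_(i-1) + 2(h_(i-1)+h_i)·M_i + h_i·M_(i+1) = 6(Δ_i − Δ_(i-1)) read
  1·M_0 + 4·M_1 + 1·M_2 = 6(Δ_1 - Δ_0) = 12
Natural end conditions: M_0 = M_2 = 0.
Solving: M_0 = 0, M_1 = 3, M_2 = 0.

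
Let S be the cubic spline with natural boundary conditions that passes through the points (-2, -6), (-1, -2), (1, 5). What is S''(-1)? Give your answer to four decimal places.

Let M_i = S''(x_i). Step sizes h_i = 1, 2; slopes of the chords Δ_i = (y_(i+1) - y_i)/h_i = 4, 7/2.
  1·M_0 + 6·M_1 + 2·M_2 = 6(Δ_1 - Δ_0) = -3
Natural end conditions: M_0 = M_2 = 0.
Solving the tridiagonal system: M_0 = 0, M_1 = -1/2, M_2 = 0.

-0.5000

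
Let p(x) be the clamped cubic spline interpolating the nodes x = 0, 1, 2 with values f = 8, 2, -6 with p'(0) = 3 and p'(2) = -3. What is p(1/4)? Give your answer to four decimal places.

7.9766

Write M_i for p''(x_i). With h_i = 1, 1 and divided differences Δ_i = -6, -8, the continuity of p' gives the tridiagonal system
  1·M_0 + 4·M_1 + 1·M_2 = 6(Δ_1 - Δ_0) = -12
Clamped end conditions give two more equations: 2h_0·M_0 + h_0·M_1 = 6(Δ_0 - p'(0)) = -54 and h_1·M_1 + 2h_1·M_2 = 6(p'(2) - Δ_1) = 30.
Solving the tridiagonal system: M_0 = -27, M_1 = 0, M_2 = 15.
On [0, 1], p(x) = 8 + 3·x - 27/2·x² + 9/2·x³.
With x = 1/4: p(1/4) = 1021/128.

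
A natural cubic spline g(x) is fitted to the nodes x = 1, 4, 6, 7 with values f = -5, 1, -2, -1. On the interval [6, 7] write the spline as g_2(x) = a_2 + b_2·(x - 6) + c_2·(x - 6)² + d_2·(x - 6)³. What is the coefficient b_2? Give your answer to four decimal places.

-0.1429

With σ_i denoting the second derivative at x_i, h_i = 3, 2, 1, and Δ_i = (y_(i+1) − y_i)/h_i = 2, -3/2, 1:
  3·σ_0 + 10·σ_1 + 2·σ_2 = 6(Δ_1 - Δ_0) = -21
  2·σ_1 + 6·σ_2 + 1·σ_3 = 6(Δ_2 - Δ_1) = 15
Natural end conditions: σ_0 = σ_3 = 0.
Solving the tridiagonal system: σ_0 = 0, σ_1 = -39/14, σ_2 = 24/7, σ_3 = 0.
On [6, 7], with g_2(x) = a_2 + b_2·(x - 6) + c_2·(x - 6)² + d_2·(x - 6)³: c_2 = σ_2/2 = 12/7, d_2 = (σ_3 - σ_2)/(6h_2) = -4/7, b_2 = Δ_2 - h_2(2σ_2 + σ_3)/6 = -1/7.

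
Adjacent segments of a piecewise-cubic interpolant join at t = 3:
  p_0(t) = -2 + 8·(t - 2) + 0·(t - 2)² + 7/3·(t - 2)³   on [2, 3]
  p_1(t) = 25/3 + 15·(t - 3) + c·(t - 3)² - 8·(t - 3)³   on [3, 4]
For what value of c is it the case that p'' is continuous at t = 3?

7

p_0''(t) = 0 + 14·(t - 2), so p_0''(3) = 14. On the right, p_1''(3) = 2c, so c = 7.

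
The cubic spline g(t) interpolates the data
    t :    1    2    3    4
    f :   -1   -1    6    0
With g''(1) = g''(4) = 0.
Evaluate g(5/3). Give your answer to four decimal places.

Write σ_i for g''(x_i). With h_i = 1, 1, 1 and divided differences Δ_i = 0, 7, -6, the continuity of g' gives the tridiagonal system
  1·σ_0 + 4·σ_1 + 1·σ_2 = 6(Δ_1 - Δ_0) = 42
  1·σ_1 + 4·σ_2 + 1·σ_3 = 6(Δ_2 - Δ_1) = -78
Natural end conditions: σ_0 = σ_3 = 0.
Hence σ_0 = 0, σ_1 = 82/5, σ_2 = -118/5, σ_3 = 0.
On [1, 2], g(t) = -1 - 41/15·(t - 1) + 0·(t - 1)² + 41/15·(t - 1)³.
With (t - 1) = 2/3: g(5/3) = -163/81.

-2.0123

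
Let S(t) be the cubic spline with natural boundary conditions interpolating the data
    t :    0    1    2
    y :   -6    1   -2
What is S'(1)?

Write M_i for S''(x_i). With h_i = 1, 1 and divided differences Δ_i = 7, -3, the continuity of S' gives the tridiagonal system
  1·M_0 + 4·M_1 + 1·M_2 = 6(Δ_1 - Δ_0) = -60
Natural end conditions: M_0 = M_2 = 0.
Solving: M_0 = 0, M_1 = -15, M_2 = 0.
On [1, 2], S'(t) = b_1 + 2c_1·(t - 1) + 3d_1·(t - 1)² with b_1 = Δ_1 - h_1(2M_1 + M_2)/6 = 2, c_1 = M_1/2 = -15/2, d_1 = (M_2 - M_1)/(6h_1) = 5/2. So S'(1) = 2.

2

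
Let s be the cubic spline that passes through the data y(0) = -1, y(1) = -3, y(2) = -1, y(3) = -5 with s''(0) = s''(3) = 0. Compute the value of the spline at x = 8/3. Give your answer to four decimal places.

Let M_i = s''(x_i). Step sizes h_i = 1, 1, 1; slopes of the chords Δ_i = (y_(i+1) - y_i)/h_i = -2, 2, -4.
  1·M_0 + 4·M_1 + 1·M_2 = 6(Δ_1 - Δ_0) = 24
  1·M_1 + 4·M_2 + 1·M_3 = 6(Δ_2 - Δ_1) = -36
Natural end conditions: M_0 = M_3 = 0.
Solving: M_0 = 0, M_1 = 44/5, M_2 = -56/5, M_3 = 0.
On [2, 3], s(x) = -1 - 4/15·(x - 2) - 28/5·(x - 2)² + 28/15·(x - 2)³.
With (x - 2) = 2/3: s(8/3) = -1261/405.

-3.1136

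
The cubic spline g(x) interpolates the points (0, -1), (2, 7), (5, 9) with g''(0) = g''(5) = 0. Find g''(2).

Let σ_i = g''(x_i). Step sizes h_i = 2, 3; slopes of the chords Δ_i = (y_(i+1) - y_i)/h_i = 4, 2/3.
  2·σ_0 + 10·σ_1 + 3·σ_2 = 6(Δ_1 - Δ_0) = -20
Natural end conditions: σ_0 = σ_2 = 0.
Forward elimination and back-substitution give σ_0 = 0, σ_1 = -2, σ_2 = 0.

-2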